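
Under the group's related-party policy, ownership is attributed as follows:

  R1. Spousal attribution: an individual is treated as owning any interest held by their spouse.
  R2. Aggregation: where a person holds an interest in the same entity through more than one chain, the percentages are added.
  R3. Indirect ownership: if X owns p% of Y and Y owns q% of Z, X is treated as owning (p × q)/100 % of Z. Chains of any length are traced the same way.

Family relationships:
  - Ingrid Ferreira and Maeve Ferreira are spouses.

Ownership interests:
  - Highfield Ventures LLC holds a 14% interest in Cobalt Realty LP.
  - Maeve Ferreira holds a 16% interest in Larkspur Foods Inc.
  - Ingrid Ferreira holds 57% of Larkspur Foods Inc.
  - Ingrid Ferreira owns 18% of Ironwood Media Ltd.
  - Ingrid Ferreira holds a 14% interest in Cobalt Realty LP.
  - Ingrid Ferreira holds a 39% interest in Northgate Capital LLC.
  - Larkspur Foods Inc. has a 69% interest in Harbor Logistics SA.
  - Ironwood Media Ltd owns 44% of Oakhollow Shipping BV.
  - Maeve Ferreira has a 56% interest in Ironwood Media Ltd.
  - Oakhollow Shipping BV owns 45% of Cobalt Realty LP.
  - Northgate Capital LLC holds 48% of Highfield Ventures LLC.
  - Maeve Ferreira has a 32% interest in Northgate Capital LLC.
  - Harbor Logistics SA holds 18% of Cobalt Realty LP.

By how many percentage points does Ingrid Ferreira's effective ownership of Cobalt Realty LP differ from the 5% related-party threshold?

37.4898

By spousal attribution (R1), Ingrid Ferreira is treated as also owning Maeve Ferreira's interest in Northgate Capital LLC, giving 39% + 32% = 71%.
By spousal attribution (R1), Ingrid Ferreira is treated as also owning Maeve Ferreira's interest in Ironwood Media Ltd, giving 18% + 56% = 74%.
By spousal attribution (R1), Ingrid Ferreira is treated as also owning Maeve Ferreira's interest in Larkspur Foods Inc, giving 57% + 16% = 73%.
Chain via Northgate Capital LLC → Highfield Ventures LLC (R3): 71% × 48% × 14% = 4.7712% of Cobalt Realty LP.
Chain via Ironwood Media Ltd → Oakhollow Shipping BV (R3): 74% × 44% × 45% = 14.652% of Cobalt Realty LP.
Chain via Larkspur Foods Inc. → Harbor Logistics SA (R3): 73% × 69% × 18% = 9.0666% of Cobalt Realty LP.
Direct interest in Cobalt Realty LP: 14%.
Aggregating (R2): 4.7712% + 14.652% + 9.0666% + 14% = 42.4898%.
42.4898% exceeds the 5% threshold by 37.4898 percentage points.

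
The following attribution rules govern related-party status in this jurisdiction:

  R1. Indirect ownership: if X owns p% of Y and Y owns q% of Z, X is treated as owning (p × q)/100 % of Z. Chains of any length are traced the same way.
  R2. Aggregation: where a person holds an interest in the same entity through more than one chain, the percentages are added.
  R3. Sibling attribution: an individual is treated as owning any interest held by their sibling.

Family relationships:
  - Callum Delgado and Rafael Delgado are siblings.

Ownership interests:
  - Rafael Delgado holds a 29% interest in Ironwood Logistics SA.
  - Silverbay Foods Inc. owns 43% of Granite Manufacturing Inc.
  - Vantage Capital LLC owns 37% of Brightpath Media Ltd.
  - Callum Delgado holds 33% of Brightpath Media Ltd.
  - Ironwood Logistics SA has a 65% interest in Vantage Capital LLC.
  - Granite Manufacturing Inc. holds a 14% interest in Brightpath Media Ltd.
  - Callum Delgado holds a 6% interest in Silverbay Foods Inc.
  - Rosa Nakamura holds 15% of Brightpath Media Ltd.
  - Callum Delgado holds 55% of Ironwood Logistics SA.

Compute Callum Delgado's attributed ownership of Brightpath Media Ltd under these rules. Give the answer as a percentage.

53.5632%

By sibling attribution (R3), Callum Delgado is treated as also owning Rafael Delgado's interest in Ironwood Logistics SA, giving 55% + 29% = 84%.
Chain via Silverbay Foods Inc. → Granite Manufacturing Inc. (R1): 6% × 43% × 14% = 0.3612% of Brightpath Media Ltd.
Chain via Ironwood Logistics SA → Vantage Capital LLC (R1): 84% × 65% × 37% = 20.202% of Brightpath Media Ltd.
Direct interest in Brightpath Media Ltd: 33%.
Aggregating (R2): 0.3612% + 20.202% + 33% = 53.5632%.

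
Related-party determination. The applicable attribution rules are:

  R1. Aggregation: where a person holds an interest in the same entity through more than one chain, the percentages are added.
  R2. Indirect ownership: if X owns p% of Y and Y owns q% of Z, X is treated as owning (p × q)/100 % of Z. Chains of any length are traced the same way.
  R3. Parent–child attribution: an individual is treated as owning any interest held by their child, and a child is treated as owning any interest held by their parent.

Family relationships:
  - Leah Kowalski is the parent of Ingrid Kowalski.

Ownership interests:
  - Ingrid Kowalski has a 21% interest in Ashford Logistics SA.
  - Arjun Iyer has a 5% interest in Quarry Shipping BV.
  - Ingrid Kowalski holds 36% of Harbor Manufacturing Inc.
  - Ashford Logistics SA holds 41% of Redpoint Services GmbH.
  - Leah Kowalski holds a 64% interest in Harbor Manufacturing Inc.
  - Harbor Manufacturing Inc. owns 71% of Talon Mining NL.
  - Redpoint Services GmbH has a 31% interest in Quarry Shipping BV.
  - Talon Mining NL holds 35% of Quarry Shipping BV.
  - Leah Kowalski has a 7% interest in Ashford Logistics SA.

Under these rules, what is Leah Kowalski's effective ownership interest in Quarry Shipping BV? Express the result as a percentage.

By parent–child attribution (R3), Leah Kowalski is treated as also owning Ingrid Kowalski's interest in Harbor Manufacturing Inc, giving 64% + 36% = 100%.
By parent–child attribution (R3), Leah Kowalski is treated as also owning Ingrid Kowalski's interest in Ashford Logistics SA, giving 7% + 21% = 28%.
Chain via Harbor Manufacturing Inc. → Talon Mining NL (R2): 100% × 71% × 35% = 24.85% of Quarry Shipping BV.
Chain via Ashford Logistics SA → Redpoint Services GmbH (R2): 28% × 41% × 31% = 3.5588% of Quarry Shipping BV.
Aggregating (R1): 24.85% + 3.5588% = 28.4088%.

28.4088%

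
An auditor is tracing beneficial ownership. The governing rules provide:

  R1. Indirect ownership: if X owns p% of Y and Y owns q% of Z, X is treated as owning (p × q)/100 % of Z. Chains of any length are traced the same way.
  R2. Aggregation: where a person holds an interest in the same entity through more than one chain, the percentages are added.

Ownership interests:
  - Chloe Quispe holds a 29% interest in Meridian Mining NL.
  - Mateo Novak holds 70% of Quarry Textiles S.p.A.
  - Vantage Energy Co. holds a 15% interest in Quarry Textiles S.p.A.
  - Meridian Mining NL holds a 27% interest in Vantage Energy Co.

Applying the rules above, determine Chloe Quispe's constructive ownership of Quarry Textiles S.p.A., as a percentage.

1.1745%

Chain via Meridian Mining NL → Vantage Energy Co. (R1): 29% × 27% × 15% = 1.1745% of Quarry Textiles S.p.A.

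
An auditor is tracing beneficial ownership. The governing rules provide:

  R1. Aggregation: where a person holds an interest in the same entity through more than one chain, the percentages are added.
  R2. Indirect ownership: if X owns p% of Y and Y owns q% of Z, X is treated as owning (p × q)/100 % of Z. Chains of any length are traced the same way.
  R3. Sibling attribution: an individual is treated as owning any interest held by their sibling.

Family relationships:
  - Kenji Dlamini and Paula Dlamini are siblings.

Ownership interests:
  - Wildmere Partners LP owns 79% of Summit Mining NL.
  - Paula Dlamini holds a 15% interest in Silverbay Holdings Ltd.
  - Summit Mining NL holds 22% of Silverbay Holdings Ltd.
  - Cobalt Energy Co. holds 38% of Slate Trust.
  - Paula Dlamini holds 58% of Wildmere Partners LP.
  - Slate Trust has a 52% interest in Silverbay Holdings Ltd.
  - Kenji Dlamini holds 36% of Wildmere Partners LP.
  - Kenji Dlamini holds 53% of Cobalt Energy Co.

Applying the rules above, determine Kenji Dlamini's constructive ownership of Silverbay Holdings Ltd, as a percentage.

By sibling attribution (R3), Kenji Dlamini is treated as also owning Paula Dlamini's interest in Wildmere Partners LP, giving 36% + 58% = 94%.
By sibling attribution (R3), Kenji Dlamini is treated as owning Paula Dlamini's 15% interest in Silverbay Holdings Ltd.
Chain via Cobalt Energy Co. → Slate Trust (R2): 53% × 38% × 52% = 10.4728% of Silverbay Holdings Ltd.
Chain via Wildmere Partners LP → Summit Mining NL (R2): 94% × 79% × 22% = 16.3372% of Silverbay Holdings Ltd.
Direct interest in Silverbay Holdings Ltd: 15%.
Aggregating (R1): 10.4728% + 16.3372% + 15% = 41.81%.

41.81%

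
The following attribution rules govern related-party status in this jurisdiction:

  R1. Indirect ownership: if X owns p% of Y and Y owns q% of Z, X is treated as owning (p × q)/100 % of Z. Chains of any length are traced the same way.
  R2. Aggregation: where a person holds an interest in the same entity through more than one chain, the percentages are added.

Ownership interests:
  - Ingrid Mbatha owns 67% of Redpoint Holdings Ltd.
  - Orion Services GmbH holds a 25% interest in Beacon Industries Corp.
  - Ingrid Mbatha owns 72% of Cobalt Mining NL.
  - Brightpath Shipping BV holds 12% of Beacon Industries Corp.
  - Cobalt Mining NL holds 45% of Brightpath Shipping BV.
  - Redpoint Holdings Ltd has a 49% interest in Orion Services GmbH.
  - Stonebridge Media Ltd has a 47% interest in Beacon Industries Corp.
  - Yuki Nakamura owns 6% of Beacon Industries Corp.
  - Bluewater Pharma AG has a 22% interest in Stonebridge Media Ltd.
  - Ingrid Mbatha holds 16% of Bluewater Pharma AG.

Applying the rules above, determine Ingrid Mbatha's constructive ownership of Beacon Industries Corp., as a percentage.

13.7499%

Chain via Redpoint Holdings Ltd → Orion Services GmbH (R1): 67% × 49% × 25% = 8.2075% of Beacon Industries Corp.
Chain via Cobalt Mining NL → Brightpath Shipping BV (R1): 72% × 45% × 12% = 3.888% of Beacon Industries Corp.
Chain via Bluewater Pharma AG → Stonebridge Media Ltd (R1): 16% × 22% × 47% = 1.6544% of Beacon Industries Corp.
Aggregating (R2): 8.2075% + 3.888% + 1.6544% = 13.7499%.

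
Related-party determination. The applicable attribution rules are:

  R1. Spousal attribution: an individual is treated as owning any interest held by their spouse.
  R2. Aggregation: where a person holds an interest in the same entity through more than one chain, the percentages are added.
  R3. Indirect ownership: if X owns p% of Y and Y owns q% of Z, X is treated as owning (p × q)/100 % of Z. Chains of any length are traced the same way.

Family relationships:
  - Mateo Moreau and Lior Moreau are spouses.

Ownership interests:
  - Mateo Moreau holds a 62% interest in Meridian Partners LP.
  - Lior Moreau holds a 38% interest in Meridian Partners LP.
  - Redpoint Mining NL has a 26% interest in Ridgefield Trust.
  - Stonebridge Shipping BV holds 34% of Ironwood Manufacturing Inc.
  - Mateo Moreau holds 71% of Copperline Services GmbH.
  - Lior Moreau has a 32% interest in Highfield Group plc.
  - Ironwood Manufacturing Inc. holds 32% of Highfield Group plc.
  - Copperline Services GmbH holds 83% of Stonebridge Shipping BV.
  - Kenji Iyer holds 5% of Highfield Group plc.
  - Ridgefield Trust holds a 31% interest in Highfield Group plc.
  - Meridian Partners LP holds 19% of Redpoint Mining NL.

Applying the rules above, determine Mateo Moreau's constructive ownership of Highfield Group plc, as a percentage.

By spousal attribution (R1), Mateo Moreau is treated as also owning Lior Moreau's interest in Meridian Partners LP, giving 62% + 38% = 100%.
By spousal attribution (R1), Mateo Moreau is treated as owning Lior Moreau's 32% interest in Highfield Group plc.
Chain via Meridian Partners LP → Redpoint Mining NL → Ridgefield Trust (R3): 100% × 19% × 26% × 31% = 1.5314% of Highfield Group plc.
Chain via Copperline Services GmbH → Stonebridge Shipping BV → Ironwood Manufacturing Inc. (R3): 71% × 83% × 34% × 32% = 6.411584% of Highfield Group plc.
Direct interest in Highfield Group plc: 32%.
Aggregating (R2): 1.5314% + 6.411584% + 32% = 39.942984%.

39.942984%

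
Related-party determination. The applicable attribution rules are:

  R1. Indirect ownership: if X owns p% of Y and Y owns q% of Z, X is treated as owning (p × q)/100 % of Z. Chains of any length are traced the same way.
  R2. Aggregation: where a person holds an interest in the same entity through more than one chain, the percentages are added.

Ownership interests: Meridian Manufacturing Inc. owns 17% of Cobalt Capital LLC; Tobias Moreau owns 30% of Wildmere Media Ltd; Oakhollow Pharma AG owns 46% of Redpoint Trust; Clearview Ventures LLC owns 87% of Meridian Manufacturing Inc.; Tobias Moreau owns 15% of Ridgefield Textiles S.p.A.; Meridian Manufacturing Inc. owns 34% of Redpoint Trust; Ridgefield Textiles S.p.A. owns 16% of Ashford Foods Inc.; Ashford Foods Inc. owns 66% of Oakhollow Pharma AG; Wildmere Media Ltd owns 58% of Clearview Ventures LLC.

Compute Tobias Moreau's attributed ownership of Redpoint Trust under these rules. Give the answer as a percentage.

5.87556%

Chain via Wildmere Media Ltd → Clearview Ventures LLC → Meridian Manufacturing Inc. (R1): 30% × 58% × 87% × 34% = 5.14692% of Redpoint Trust.
Chain via Ridgefield Textiles S.p.A. → Ashford Foods Inc. → Oakhollow Pharma AG (R1): 15% × 16% × 66% × 46% = 0.72864% of Redpoint Trust.
Aggregating (R2): 5.14692% + 0.72864% = 5.87556%.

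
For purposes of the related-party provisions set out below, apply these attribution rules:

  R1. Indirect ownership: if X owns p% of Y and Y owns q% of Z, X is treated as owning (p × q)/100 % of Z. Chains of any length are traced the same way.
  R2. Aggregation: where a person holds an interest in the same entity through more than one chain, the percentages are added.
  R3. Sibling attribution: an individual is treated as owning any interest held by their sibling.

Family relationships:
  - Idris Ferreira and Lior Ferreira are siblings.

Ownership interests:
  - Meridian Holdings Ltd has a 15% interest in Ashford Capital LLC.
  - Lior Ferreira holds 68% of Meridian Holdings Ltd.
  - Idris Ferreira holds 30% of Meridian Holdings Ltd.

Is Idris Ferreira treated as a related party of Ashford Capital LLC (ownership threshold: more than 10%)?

By sibling attribution (R3), Idris Ferreira is treated as also owning Lior Ferreira's interest in Meridian Holdings Ltd, giving 30% + 68% = 98%.
Chain via Meridian Holdings Ltd (R1): 98% × 15% = 14.7% of Ashford Capital LLC.
14.7% exceeds the 10% threshold, so Idris is a related party to Ashford Capital LLC.

Yes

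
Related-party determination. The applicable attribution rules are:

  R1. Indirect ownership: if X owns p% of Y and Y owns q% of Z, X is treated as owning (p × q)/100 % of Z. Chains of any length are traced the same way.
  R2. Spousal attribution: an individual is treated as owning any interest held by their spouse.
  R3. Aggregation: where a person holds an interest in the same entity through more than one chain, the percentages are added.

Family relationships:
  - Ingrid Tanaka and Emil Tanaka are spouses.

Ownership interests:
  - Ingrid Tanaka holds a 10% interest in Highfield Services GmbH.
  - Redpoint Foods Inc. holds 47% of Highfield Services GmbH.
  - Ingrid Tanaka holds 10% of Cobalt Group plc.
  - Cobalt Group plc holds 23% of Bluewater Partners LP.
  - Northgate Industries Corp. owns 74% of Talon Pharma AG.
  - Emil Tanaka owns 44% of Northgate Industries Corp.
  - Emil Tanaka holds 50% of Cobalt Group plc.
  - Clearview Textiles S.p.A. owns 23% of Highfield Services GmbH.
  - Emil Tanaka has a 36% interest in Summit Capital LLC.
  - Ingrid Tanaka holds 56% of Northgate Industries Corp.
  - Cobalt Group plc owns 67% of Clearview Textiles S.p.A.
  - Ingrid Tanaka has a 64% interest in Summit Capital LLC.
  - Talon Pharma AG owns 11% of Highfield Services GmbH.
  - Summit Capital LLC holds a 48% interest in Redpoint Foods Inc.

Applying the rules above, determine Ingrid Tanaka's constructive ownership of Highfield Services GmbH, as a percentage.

By spousal attribution (R2), Ingrid Tanaka is treated as also owning Emil Tanaka's interest in Cobalt Group plc, giving 10% + 50% = 60%.
By spousal attribution (R2), Ingrid Tanaka is treated as also owning Emil Tanaka's interest in Summit Capital LLC, giving 64% + 36% = 100%.
By spousal attribution (R2), Ingrid Tanaka is treated as also owning Emil Tanaka's interest in Northgate Industries Corp, giving 56% + 44% = 100%.
Chain via Cobalt Group plc → Clearview Textiles S.p.A. (R1): 60% × 67% × 23% = 9.246% of Highfield Services GmbH.
Chain via Summit Capital LLC → Redpoint Foods Inc. (R1): 100% × 48% × 47% = 22.56% of Highfield Services GmbH.
Chain via Northgate Industries Corp. → Talon Pharma AG (R1): 100% × 74% × 11% = 8.14% of Highfield Services GmbH.
Direct interest in Highfield Services GmbH: 10%.
Aggregating (R3): 9.246% + 22.56% + 8.14% + 10% = 49.946%.

49.946%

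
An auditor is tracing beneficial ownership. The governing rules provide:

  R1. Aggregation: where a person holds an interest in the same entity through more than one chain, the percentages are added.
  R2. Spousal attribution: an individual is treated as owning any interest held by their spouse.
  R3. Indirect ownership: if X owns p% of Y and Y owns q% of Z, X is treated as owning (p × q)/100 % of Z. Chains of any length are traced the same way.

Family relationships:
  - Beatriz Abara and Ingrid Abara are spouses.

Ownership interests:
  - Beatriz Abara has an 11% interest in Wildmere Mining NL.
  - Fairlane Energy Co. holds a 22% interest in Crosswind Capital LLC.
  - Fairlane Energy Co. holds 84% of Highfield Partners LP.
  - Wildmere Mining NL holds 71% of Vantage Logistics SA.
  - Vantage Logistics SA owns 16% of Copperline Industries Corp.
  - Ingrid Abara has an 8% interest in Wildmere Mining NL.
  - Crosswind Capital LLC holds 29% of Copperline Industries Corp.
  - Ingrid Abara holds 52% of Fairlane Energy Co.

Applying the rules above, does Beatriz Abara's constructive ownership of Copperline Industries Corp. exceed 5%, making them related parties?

By spousal attribution (R2), Beatriz Abara is treated as also owning Ingrid Abara's interest in Wildmere Mining NL, giving 11% + 8% = 19%.
By spousal attribution (R2), Beatriz Abara is treated as owning Ingrid Abara's 52% interest in Fairlane Energy Co.
Chain via Wildmere Mining NL → Vantage Logistics SA (R3): 19% × 71% × 16% = 2.1584% of Copperline Industries Corp.
Chain via Fairlane Energy Co. → Crosswind Capital LLC (R3): 52% × 22% × 29% = 3.3176% of Copperline Industries Corp.
Aggregating (R1): 2.1584% + 3.3176% = 5.476%.
5.476% exceeds the 5% threshold, so Beatriz is a related party to Copperline Industries Corp.

Yes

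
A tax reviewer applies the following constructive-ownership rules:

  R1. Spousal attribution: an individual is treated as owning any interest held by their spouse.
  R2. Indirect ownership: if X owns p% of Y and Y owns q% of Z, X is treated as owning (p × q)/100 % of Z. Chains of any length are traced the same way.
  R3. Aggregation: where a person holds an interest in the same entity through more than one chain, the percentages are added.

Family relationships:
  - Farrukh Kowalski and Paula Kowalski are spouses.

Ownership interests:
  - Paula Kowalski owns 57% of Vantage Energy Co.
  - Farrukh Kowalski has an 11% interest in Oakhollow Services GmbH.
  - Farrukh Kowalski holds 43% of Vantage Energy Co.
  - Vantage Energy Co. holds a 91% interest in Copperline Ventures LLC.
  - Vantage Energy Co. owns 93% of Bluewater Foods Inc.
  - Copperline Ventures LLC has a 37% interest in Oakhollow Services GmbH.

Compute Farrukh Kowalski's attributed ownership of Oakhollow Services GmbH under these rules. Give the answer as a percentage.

By spousal attribution (R1), Farrukh Kowalski is treated as also owning Paula Kowalski's interest in Vantage Energy Co, giving 43% + 57% = 100%.
Chain via Vantage Energy Co. → Copperline Ventures LLC (R2): 100% × 91% × 37% = 33.67% of Oakhollow Services GmbH.
Direct interest in Oakhollow Services GmbH: 11%.
Aggregating (R3): 33.67% + 11% = 44.67%.

44.67%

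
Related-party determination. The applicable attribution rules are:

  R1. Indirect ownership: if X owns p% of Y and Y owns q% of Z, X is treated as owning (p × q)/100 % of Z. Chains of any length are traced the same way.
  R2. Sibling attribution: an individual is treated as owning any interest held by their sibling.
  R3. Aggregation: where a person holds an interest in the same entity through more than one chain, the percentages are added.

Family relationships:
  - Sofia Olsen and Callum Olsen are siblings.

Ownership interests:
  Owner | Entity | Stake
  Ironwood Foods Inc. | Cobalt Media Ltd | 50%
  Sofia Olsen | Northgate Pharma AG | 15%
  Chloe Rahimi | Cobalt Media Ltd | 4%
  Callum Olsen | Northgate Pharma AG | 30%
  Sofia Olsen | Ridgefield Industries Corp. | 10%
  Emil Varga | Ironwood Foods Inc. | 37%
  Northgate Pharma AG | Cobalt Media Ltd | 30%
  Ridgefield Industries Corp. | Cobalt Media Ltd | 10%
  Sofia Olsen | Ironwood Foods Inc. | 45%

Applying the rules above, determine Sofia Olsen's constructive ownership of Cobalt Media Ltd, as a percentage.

By sibling attribution (R2), Sofia Olsen is treated as also owning Callum Olsen's interest in Northgate Pharma AG, giving 15% + 30% = 45%.
Chain via Ridgefield Industries Corp. (R1): 10% × 10% = 1% of Cobalt Media Ltd.
Chain via Northgate Pharma AG (R1): 45% × 30% = 13.5% of Cobalt Media Ltd.
Chain via Ironwood Foods Inc. (R1): 45% × 50% = 22.5% of Cobalt Media Ltd.
Aggregating (R3): 1% + 13.5% + 22.5% = 37%.

37%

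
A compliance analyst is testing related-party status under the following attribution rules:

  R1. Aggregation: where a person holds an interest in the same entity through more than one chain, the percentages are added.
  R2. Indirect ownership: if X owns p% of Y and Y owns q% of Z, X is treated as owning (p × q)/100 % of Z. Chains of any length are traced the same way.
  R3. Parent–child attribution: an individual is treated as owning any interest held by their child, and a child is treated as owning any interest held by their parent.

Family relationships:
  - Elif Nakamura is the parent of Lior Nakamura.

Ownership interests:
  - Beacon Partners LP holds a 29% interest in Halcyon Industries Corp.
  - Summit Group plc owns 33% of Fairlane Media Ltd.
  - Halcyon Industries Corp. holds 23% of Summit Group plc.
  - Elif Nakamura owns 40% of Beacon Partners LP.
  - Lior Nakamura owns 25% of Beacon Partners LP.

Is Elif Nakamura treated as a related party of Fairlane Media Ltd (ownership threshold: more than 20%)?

By parent–child attribution (R3), Elif Nakamura is treated as also owning Lior Nakamura's interest in Beacon Partners LP, giving 40% + 25% = 65%.
Chain via Beacon Partners LP → Halcyon Industries Corp. → Summit Group plc (R2): 65% × 29% × 23% × 33% = 1.430715% of Fairlane Media Ltd.
1.430715% does not exceed the 20% threshold, so Elif is not a related party to Fairlane Media Ltd.

No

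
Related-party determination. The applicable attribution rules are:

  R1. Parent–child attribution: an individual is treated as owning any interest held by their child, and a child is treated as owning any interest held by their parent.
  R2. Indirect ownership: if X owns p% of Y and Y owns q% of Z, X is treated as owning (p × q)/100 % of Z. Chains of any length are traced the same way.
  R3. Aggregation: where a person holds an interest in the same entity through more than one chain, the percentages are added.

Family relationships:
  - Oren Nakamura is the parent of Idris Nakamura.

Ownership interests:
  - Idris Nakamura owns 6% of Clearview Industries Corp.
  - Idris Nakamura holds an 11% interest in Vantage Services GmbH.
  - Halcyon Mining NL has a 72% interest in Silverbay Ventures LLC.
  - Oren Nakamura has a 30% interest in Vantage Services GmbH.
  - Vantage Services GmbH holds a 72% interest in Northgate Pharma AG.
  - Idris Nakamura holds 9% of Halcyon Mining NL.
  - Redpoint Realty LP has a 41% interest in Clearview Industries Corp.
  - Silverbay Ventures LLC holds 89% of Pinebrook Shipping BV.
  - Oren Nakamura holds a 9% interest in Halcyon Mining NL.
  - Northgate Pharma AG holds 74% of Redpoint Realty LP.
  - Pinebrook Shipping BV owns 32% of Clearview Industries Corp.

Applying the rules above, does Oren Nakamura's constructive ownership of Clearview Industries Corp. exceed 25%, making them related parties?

No

By parent–child attribution (R1), Oren Nakamura is treated as also owning Idris Nakamura's interest in Halcyon Mining NL, giving 9% + 9% = 18%.
By parent–child attribution (R1), Oren Nakamura is treated as also owning Idris Nakamura's interest in Vantage Services GmbH, giving 30% + 11% = 41%.
By parent–child attribution (R1), Oren Nakamura is treated as owning Idris Nakamura's 6% interest in Clearview Industries Corp.
Chain via Halcyon Mining NL → Silverbay Ventures LLC → Pinebrook Shipping BV (R2): 18% × 72% × 89% × 32% = 3.691008% of Clearview Industries Corp.
Chain via Vantage Services GmbH → Northgate Pharma AG → Redpoint Realty LP (R2): 41% × 72% × 74% × 41% = 8.956368% of Clearview Industries Corp.
Direct interest in Clearview Industries Corp: 6%.
Aggregating (R3): 3.691008% + 8.956368% + 6% = 18.647376%.
18.647376% does not exceed the 25% threshold, so Oren is not a related party to Clearview Industries Corp.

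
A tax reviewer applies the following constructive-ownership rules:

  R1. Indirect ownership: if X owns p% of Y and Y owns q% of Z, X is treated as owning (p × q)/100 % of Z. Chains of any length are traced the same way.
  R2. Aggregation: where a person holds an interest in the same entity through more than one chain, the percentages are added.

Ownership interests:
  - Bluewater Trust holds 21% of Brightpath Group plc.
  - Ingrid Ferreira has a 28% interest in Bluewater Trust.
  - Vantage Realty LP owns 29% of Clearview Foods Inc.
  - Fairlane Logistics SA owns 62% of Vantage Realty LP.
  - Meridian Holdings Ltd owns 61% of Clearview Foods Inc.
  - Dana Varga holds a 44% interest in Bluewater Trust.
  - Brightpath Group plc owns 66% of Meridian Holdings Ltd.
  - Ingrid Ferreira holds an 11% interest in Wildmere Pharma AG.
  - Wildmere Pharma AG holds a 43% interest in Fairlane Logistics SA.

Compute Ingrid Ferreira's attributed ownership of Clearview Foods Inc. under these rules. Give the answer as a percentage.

3.217742%

Chain via Bluewater Trust → Brightpath Group plc → Meridian Holdings Ltd (R1): 28% × 21% × 66% × 61% = 2.367288% of Clearview Foods Inc.
Chain via Wildmere Pharma AG → Fairlane Logistics SA → Vantage Realty LP (R1): 11% × 43% × 62% × 29% = 0.850454% of Clearview Foods Inc.
Aggregating (R2): 2.367288% + 0.850454% = 3.217742%.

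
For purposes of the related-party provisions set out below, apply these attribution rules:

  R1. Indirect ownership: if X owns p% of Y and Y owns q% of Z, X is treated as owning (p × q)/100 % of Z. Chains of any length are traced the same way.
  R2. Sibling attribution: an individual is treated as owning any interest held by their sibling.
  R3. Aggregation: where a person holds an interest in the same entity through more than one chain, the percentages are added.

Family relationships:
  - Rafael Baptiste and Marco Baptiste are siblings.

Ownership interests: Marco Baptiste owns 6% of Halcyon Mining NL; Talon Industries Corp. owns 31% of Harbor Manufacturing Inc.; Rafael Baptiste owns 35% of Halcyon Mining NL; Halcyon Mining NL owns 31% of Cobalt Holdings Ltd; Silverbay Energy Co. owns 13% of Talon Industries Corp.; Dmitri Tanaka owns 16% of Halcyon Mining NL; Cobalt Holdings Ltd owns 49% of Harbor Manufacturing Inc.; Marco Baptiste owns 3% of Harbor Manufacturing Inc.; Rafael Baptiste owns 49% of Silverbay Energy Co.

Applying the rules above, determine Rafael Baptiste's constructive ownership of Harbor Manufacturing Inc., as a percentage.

11.2026%

By sibling attribution (R2), Rafael Baptiste is treated as also owning Marco Baptiste's interest in Halcyon Mining NL, giving 35% + 6% = 41%.
By sibling attribution (R2), Rafael Baptiste is treated as owning Marco Baptiste's 3% interest in Harbor Manufacturing Inc.
Chain via Halcyon Mining NL → Cobalt Holdings Ltd (R1): 41% × 31% × 49% = 6.2279% of Harbor Manufacturing Inc.
Chain via Silverbay Energy Co. → Talon Industries Corp. (R1): 49% × 13% × 31% = 1.9747% of Harbor Manufacturing Inc.
Direct interest in Harbor Manufacturing Inc: 3%.
Aggregating (R3): 6.2279% + 1.9747% + 3% = 11.2026%.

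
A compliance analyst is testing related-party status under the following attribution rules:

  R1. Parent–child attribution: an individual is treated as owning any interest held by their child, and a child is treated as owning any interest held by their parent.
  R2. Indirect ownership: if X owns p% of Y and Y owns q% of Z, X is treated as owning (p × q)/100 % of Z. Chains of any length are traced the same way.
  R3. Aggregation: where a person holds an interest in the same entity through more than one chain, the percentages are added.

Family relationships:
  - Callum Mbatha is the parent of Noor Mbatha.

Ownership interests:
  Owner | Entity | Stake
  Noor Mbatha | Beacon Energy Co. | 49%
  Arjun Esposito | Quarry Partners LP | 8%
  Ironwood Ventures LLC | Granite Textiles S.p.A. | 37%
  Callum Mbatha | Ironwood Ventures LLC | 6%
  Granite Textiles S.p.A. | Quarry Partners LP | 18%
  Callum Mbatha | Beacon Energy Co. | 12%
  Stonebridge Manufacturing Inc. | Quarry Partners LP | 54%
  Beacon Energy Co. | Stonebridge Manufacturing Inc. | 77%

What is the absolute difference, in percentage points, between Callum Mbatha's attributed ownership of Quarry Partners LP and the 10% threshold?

15.7634

By parent–child attribution (R1), Callum Mbatha is treated as also owning Noor Mbatha's interest in Beacon Energy Co, giving 12% + 49% = 61%.
Chain via Beacon Energy Co. → Stonebridge Manufacturing Inc. (R2): 61% × 77% × 54% = 25.3638% of Quarry Partners LP.
Chain via Ironwood Ventures LLC → Granite Textiles S.p.A. (R2): 6% × 37% × 18% = 0.3996% of Quarry Partners LP.
Aggregating (R3): 25.3638% + 0.3996% = 25.7634%.
25.7634% exceeds the 10% threshold by 15.7634 percentage points.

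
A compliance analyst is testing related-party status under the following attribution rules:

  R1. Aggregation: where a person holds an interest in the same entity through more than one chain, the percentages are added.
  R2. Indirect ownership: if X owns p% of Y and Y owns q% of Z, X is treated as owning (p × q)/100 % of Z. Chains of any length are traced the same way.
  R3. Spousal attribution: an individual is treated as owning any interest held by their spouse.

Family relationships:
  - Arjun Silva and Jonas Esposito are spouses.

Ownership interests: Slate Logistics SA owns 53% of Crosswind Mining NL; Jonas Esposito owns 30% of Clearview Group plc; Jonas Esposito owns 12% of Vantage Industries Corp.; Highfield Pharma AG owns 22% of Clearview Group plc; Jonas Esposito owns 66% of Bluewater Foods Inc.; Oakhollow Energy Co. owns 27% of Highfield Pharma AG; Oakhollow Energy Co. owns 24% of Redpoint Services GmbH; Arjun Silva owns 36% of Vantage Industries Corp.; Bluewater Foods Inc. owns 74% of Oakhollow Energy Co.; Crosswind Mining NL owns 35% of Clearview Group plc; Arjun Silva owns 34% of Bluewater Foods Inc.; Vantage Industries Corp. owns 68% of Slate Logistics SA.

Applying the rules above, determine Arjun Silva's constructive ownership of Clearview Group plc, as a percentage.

40.45032%

By spousal attribution (R3), Arjun Silva is treated as also owning Jonas Esposito's interest in Bluewater Foods Inc, giving 34% + 66% = 100%.
By spousal attribution (R3), Arjun Silva is treated as also owning Jonas Esposito's interest in Vantage Industries Corp, giving 36% + 12% = 48%.
By spousal attribution (R3), Arjun Silva is treated as owning Jonas Esposito's 30% interest in Clearview Group plc.
Chain via Bluewater Foods Inc. → Oakhollow Energy Co. → Highfield Pharma AG (R2): 100% × 74% × 27% × 22% = 4.3956% of Clearview Group plc.
Chain via Vantage Industries Corp. → Slate Logistics SA → Crosswind Mining NL (R2): 48% × 68% × 53% × 35% = 6.05472% of Clearview Group plc.
Direct interest in Clearview Group plc: 30%.
Aggregating (R1): 4.3956% + 6.05472% + 30% = 40.45032%.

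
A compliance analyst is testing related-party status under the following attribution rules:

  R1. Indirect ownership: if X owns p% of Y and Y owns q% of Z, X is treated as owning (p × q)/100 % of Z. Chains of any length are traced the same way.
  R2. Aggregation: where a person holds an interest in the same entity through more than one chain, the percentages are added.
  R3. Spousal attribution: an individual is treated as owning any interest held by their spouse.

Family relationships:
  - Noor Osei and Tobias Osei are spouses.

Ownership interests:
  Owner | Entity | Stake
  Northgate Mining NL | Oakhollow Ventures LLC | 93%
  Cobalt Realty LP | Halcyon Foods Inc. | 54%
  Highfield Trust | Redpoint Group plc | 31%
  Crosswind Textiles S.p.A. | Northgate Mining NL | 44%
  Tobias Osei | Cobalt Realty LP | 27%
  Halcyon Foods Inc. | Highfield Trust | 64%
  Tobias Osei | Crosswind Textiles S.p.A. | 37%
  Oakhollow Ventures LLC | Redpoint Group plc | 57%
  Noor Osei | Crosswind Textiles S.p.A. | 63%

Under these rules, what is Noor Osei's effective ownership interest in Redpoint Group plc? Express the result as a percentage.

26.217072%

By spousal attribution (R3), Noor Osei is treated as also owning Tobias Osei's interest in Crosswind Textiles S.p.A, giving 63% + 37% = 100%.
By spousal attribution (R3), Noor Osei is treated as owning Tobias Osei's 27% interest in Cobalt Realty LP.
Chain via Crosswind Textiles S.p.A. → Northgate Mining NL → Oakhollow Ventures LLC (R1): 100% × 44% × 93% × 57% = 23.3244% of Redpoint Group plc.
Chain via Cobalt Realty LP → Halcyon Foods Inc. → Highfield Trust (R1): 27% × 54% × 64% × 31% = 2.892672% of Redpoint Group plc.
Aggregating (R2): 23.3244% + 2.892672% = 26.217072%.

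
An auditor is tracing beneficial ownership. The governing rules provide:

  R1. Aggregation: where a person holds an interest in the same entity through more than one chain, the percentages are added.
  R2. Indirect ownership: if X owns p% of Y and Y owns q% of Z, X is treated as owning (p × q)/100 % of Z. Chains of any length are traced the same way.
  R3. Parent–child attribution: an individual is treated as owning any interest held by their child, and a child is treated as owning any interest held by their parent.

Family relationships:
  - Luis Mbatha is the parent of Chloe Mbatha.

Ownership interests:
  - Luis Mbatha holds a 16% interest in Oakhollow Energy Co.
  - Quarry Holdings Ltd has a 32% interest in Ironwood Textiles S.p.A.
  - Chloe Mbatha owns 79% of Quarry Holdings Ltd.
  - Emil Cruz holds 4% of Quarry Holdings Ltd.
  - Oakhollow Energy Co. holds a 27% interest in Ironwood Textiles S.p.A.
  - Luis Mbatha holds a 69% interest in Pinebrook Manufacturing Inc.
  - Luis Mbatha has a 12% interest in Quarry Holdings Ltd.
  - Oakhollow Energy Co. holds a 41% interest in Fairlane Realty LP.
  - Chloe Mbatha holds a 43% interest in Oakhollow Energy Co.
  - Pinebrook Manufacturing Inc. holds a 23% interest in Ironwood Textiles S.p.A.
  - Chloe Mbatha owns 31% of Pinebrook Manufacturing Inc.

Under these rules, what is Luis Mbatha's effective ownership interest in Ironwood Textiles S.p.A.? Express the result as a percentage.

68.05%

By parent–child attribution (R3), Luis Mbatha is treated as also owning Chloe Mbatha's interest in Quarry Holdings Ltd, giving 12% + 79% = 91%.
By parent–child attribution (R3), Luis Mbatha is treated as also owning Chloe Mbatha's interest in Oakhollow Energy Co, giving 16% + 43% = 59%.
By parent–child attribution (R3), Luis Mbatha is treated as also owning Chloe Mbatha's interest in Pinebrook Manufacturing Inc, giving 69% + 31% = 100%.
Chain via Quarry Holdings Ltd (R2): 91% × 32% = 29.12% of Ironwood Textiles S.p.A.
Chain via Oakhollow Energy Co. (R2): 59% × 27% = 15.93% of Ironwood Textiles S.p.A.
Chain via Pinebrook Manufacturing Inc. (R2): 100% × 23% = 23% of Ironwood Textiles S.p.A.
Aggregating (R1): 29.12% + 15.93% + 23% = 68.05%.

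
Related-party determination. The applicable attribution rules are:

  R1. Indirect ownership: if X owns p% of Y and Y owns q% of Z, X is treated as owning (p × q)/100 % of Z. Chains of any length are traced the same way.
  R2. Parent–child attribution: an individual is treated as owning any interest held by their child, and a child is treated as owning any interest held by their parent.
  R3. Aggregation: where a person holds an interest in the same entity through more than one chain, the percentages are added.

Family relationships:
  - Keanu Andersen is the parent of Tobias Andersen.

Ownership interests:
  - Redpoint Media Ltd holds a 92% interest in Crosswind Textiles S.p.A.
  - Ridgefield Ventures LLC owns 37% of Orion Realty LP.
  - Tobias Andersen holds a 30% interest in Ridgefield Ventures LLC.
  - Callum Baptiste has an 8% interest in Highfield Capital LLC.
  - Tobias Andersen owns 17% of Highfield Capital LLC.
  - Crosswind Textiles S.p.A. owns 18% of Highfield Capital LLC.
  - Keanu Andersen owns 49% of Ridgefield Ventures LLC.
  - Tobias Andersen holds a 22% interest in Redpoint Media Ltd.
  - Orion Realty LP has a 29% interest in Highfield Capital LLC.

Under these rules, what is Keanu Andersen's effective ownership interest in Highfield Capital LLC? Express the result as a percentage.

29.1199%

By parent–child attribution (R2), Keanu Andersen is treated as also owning Tobias Andersen's interest in Ridgefield Ventures LLC, giving 49% + 30% = 79%.
By parent–child attribution (R2), Keanu Andersen is treated as owning Tobias Andersen's 22% interest in Redpoint Media Ltd.
By parent–child attribution (R2), Keanu Andersen is treated as owning Tobias Andersen's 17% interest in Highfield Capital LLC.
Chain via Ridgefield Ventures LLC → Orion Realty LP (R1): 79% × 37% × 29% = 8.4767% of Highfield Capital LLC.
Chain via Redpoint Media Ltd → Crosswind Textiles S.p.A. (R1): 22% × 92% × 18% = 3.6432% of Highfield Capital LLC.
Direct interest in Highfield Capital LLC: 17%.
Aggregating (R3): 8.4767% + 3.6432% + 17% = 29.1199%.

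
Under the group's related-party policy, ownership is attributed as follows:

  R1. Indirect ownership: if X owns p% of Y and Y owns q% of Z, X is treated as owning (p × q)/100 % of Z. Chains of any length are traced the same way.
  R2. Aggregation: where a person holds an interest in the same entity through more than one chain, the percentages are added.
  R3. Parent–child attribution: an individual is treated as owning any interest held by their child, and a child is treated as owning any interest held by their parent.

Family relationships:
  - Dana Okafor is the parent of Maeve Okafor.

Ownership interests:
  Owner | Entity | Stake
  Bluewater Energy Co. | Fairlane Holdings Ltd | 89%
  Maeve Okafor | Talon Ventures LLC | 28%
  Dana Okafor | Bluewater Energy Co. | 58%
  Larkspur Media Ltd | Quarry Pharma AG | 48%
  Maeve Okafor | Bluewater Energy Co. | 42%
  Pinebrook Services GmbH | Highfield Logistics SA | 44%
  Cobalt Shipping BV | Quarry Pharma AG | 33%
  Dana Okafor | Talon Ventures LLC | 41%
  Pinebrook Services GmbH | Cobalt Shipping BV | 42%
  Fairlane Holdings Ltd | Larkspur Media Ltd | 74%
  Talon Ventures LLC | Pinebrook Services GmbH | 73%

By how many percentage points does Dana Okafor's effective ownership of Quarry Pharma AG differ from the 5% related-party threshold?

33.594082

By parent–child attribution (R3), Dana Okafor is treated as also owning Maeve Okafor's interest in Bluewater Energy Co, giving 58% + 42% = 100%.
By parent–child attribution (R3), Dana Okafor is treated as also owning Maeve Okafor's interest in Talon Ventures LLC, giving 41% + 28% = 69%.
Chain via Bluewater Energy Co. → Fairlane Holdings Ltd → Larkspur Media Ltd (R1): 100% × 89% × 74% × 48% = 31.6128% of Quarry Pharma AG.
Chain via Talon Ventures LLC → Pinebrook Services GmbH → Cobalt Shipping BV (R1): 69% × 73% × 42% × 33% = 6.981282% of Quarry Pharma AG.
Aggregating (R2): 31.6128% + 6.981282% = 38.594082%.
38.594082% exceeds the 5% threshold by 33.594082 percentage points.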